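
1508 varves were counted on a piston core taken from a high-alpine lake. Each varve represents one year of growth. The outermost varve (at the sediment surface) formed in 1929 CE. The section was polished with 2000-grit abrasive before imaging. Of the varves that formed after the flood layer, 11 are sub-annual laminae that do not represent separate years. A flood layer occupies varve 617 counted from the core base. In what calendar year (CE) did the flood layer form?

1049 CE

The flood layer sits at varve 617 from the core base, so 1508 − 617 = 891 varves formed after it.
Excluding 11 false varves: 891 − 11 = 880.
Counting back 880 years from 1929 CE places the flood layer in 1929 − 880 = 1049 CE.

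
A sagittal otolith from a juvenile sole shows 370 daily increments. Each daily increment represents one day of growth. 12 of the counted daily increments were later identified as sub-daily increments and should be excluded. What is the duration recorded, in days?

358 d

Adjusted count: 370 − 12 = 358 daily increments.
One daily increment per day makes the duration 358 days.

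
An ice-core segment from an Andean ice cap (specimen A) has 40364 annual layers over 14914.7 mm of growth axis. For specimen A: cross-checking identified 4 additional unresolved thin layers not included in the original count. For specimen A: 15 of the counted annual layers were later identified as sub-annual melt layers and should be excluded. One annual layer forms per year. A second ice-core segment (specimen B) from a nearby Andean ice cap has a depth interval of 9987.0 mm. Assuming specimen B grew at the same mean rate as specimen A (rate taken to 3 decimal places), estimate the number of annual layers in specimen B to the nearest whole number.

Specimen A: true annual layer count = 40364 − 15 + 4 = 40353.
A: 14914.7 mm over 40353 years gives 14914.7 / 40353 ≈ 0.370 mm per year.
B spans 9987.0 / 0.370 = 26991.89 years ≈ 26992 annual layers.

26992 annual layers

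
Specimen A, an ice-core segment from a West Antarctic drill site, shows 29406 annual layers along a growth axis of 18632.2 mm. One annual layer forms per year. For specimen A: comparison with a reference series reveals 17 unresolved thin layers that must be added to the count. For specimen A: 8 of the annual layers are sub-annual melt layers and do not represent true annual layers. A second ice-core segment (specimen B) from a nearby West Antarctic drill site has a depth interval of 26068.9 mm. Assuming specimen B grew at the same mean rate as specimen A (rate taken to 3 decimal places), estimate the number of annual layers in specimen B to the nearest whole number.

41183 annual layers

Specimen A: true annual layer count = 29406 − 8 + 17 = 29415.
A: Extension rate ≈ 18632.2 / 29415 = 0.633 mm per year.
Specimen B: 26068.9 mm / 0.633 mm per year = 41183.10 years ≈ 41183 annual layers.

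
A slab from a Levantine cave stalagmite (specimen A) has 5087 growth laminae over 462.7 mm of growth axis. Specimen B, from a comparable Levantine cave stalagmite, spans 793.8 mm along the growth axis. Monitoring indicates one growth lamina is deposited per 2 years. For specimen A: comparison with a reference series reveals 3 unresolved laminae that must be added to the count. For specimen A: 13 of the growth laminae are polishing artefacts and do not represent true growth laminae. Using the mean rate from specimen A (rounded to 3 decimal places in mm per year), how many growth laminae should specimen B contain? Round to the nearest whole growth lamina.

Specimen A: after corrections the count is 5087 − 13 + 3 = 5077 growth laminae.
Specimen A: multiplying by 2 years per growth lamina: 5077 × 2 = 10154 years.
A: Extension rate ≈ 462.7 / 10154 = 0.046 mm per year.
B spans 793.8 / 0.046 = 17256.52 years; at 2 years per growth lamina that is 17256.52 / 2 ≈ 8628 growth laminae.

8628 growth laminae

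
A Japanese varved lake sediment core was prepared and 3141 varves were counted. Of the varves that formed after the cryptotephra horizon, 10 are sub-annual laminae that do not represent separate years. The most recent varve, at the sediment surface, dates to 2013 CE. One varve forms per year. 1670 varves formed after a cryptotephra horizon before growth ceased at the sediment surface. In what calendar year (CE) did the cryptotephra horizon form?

353 CE

1670 varves formed after the cryptotephra horizon.
Removing the 10 false varves leaves 1670 − 10 = 1660 true varves beyond the cryptotephra horizon.
The varve at the sediment surface is 2013 CE, so the cryptotephra horizon dates to 2013 − 1660 = 353 CE.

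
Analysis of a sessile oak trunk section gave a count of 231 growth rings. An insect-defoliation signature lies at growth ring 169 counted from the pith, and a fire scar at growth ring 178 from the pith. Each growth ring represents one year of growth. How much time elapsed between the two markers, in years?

9 years

Separation: 178 − 169 = 9 growth rings.
One growth ring per year makes the interval 9 years.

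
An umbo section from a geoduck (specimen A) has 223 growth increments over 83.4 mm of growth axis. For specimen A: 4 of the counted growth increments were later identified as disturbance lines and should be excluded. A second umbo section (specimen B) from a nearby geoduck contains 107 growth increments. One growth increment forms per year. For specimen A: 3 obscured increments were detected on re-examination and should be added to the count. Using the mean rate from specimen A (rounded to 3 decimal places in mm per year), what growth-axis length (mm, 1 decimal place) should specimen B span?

40.2 mm

Specimen A: adjusted count: 223 − 4 + 3 = 222 growth increments.
A: 83.4 mm over 222 years gives 83.4 / 222 ≈ 0.376 mm/yr.
B's length ≈ 0.376 × 107 = 40.2 mm.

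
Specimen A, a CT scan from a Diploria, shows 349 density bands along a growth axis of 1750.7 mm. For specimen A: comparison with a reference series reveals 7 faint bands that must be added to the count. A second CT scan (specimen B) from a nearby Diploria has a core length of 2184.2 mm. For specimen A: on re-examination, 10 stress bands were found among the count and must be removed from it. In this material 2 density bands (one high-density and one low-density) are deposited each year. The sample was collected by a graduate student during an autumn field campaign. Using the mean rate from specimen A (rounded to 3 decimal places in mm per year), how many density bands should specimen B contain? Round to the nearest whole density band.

Specimen A: adjusted count: 349 − 10 + 7 = 346 density bands.
Specimen A: dividing by 2 density bands per year: 346 / 2 = 173 years.
A: Mean rate = 1750.7 mm / 173 years ≈ 10.120 mm/yr.
For B, 2184.2 / 10.120 = 215.83 years; at 2 density bands per year that is 215.83 × 2 ≈ 432 density bands.

432 density bands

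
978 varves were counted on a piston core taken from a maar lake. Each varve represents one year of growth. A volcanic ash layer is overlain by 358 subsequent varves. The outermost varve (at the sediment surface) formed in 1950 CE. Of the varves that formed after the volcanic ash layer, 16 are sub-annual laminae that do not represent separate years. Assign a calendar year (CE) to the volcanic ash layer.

1608 CE

358 varves post-date the volcanic ash layer.
358 − 16 false = 342 true varves after the volcanic ash layer.
The varve at the sediment surface is 1950 CE, so the volcanic ash layer dates to 1950 − 342 = 1608 CE.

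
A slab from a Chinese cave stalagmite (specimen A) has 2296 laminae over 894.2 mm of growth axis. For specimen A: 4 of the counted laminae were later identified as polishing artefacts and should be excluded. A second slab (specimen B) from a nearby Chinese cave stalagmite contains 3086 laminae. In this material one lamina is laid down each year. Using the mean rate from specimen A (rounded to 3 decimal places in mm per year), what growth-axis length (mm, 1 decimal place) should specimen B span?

1203.5 mm

Specimen A: true lamina count = 2296 − 4 = 2292.
A: Mean rate = 894.2 mm / 2292 years ≈ 0.390 mm/year.
B's length ≈ 0.390 × 3086 = 1203.5 mm.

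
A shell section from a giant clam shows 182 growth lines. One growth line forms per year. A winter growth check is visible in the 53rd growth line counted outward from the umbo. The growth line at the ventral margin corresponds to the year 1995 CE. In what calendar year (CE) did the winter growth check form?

Between growth line 53 and the ventral margin there are 182 − 53 = 129 growth lines.
The growth line at the ventral margin is 1995 CE, so the winter growth check dates to 1995 − 129 = 1866 CE.

1866 CE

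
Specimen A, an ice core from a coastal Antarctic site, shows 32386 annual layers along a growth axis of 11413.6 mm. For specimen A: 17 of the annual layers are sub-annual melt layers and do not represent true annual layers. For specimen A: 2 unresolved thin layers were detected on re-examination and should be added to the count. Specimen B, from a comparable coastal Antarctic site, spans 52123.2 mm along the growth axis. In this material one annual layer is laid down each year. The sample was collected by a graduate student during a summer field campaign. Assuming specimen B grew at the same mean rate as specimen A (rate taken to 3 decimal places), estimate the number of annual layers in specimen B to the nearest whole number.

147658 annual layers

Specimen A: correcting the raw count gives 32386 − 17 + 2 = 32371 true annual layers.
A: 11413.6 mm over 32371 years gives 11413.6 / 32371 ≈ 0.353 mm per year.
For B, 52123.2 / 0.353 = 147657.79 years ≈ 147658 annual layers.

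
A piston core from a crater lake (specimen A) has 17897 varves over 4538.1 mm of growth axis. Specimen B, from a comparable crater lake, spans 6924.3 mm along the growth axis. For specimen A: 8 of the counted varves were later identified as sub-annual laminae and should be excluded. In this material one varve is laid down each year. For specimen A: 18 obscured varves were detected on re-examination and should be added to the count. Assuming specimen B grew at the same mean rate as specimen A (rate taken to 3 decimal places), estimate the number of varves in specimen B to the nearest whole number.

27369 varves

Specimen A: true varve count = 17897 − 8 + 18 = 17907.
A: 4538.1 mm over 17907 years gives 4538.1 / 17907 ≈ 0.253 mm per year.
B spans 6924.3 / 0.253 = 27368.77 years ≈ 27369 varves.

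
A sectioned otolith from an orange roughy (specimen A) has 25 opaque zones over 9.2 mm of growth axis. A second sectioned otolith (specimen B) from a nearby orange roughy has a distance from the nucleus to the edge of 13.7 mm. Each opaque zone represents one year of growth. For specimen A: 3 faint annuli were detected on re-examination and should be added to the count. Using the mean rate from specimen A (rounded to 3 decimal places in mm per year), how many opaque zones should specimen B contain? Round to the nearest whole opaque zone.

42 opaque zones

Specimen A: true opaque zone count = 25 + 3 = 28.
A: Extension rate ≈ 9.2 / 28 = 0.329 mm per year.
B spans 13.7 / 0.329 = 41.64 years ≈ 42 opaque zones.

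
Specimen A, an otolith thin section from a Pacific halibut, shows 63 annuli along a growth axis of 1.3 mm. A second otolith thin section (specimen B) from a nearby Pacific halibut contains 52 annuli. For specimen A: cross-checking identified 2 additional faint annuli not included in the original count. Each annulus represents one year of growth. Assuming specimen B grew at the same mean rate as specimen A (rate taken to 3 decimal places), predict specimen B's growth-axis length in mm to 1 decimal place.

1.0 mm

Specimen A: true annulus count = 63 + 2 = 65.
A: Mean rate = 1.3 mm / 65 years ≈ 0.020 mm/yr.
B's length ≈ 0.020 × 52 = 1.0 mm.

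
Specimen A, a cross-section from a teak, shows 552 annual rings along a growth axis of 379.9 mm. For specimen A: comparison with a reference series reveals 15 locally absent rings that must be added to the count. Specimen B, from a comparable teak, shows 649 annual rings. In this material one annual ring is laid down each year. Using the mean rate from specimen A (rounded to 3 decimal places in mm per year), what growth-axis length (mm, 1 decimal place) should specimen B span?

434.8 mm

Specimen A: after corrections the count is 552 + 15 = 567 annual rings.
A: Mean rate = 379.9 mm / 567 years ≈ 0.670 mm per year.
B's length ≈ 0.670 × 649 = 434.8 mm.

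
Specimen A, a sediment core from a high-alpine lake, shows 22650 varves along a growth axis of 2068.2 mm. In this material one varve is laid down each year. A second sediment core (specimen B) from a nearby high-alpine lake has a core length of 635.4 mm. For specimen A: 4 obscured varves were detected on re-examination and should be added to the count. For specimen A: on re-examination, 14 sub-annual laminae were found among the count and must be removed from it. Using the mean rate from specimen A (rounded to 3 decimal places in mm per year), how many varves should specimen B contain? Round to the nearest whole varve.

6982 varves

Specimen A: true varve count = 22650 − 14 + 4 = 22640.
A: Extension rate ≈ 2068.2 / 22640 = 0.091 mm/year.
B spans 635.4 / 0.091 = 6982.42 years ≈ 6982 varves.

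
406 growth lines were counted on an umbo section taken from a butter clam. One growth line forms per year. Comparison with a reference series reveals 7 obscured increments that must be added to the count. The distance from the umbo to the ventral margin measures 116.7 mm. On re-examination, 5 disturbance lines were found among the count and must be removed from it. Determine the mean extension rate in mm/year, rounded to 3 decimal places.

After corrections the count is 406 − 5 + 7 = 408 growth lines.
116.7 mm over 408 years gives 116.7 / 408 ≈ 0.286 mm/year.

0.286 mm/year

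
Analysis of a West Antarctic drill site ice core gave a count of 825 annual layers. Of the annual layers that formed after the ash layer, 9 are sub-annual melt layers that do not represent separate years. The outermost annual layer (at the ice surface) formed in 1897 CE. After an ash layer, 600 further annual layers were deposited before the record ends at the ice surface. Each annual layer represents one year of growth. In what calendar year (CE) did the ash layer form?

600 annual layers post-date the ash layer.
600 − 9 false = 591 true annual layers after the ash layer.
Counting back 591 years from 1897 CE places the ash layer in 1897 − 591 = 1306 CE.

1306 CE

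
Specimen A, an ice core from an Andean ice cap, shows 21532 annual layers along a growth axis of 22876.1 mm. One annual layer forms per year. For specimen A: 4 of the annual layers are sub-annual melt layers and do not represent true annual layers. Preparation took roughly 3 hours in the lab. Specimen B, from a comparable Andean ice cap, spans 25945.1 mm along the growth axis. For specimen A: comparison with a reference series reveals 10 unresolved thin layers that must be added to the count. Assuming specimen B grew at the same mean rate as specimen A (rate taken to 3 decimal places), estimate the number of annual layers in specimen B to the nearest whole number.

24430 annual layers

Specimen A: after corrections the count is 21532 − 4 + 10 = 21538 annual layers.
A: Extension rate ≈ 22876.1 / 21538 = 1.062 mm/year.
Specimen B: 25945.1 mm / 1.062 mm per year = 24430.41 years ≈ 24430 annual layers.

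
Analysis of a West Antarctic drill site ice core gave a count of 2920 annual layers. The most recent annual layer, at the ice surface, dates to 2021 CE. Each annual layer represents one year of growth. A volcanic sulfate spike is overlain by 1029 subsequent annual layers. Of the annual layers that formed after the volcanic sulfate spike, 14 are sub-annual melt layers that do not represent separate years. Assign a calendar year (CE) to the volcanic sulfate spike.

1029 annual layers formed after the volcanic sulfate spike.
1029 − 14 false = 1015 true annual layers after the volcanic sulfate spike.
The annual layer at the ice surface is 2021 CE, so the volcanic sulfate spike dates to 2021 − 1015 = 1006 CE.

1006 CE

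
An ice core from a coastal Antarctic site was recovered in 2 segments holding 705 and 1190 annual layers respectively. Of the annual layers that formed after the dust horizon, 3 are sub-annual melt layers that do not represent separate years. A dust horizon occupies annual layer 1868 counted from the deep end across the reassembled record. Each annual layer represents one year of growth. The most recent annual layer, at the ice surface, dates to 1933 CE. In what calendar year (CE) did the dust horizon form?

Total annual layers = 705 + 1190 = 1895.
The dust horizon sits at annual layer 1868 from the deep end, so 1895 − 1868 = 27 annual layers formed after it.
Excluding 3 false annual layers: 27 − 3 = 24.
1933 − 24 = 1909 CE.

1909 CE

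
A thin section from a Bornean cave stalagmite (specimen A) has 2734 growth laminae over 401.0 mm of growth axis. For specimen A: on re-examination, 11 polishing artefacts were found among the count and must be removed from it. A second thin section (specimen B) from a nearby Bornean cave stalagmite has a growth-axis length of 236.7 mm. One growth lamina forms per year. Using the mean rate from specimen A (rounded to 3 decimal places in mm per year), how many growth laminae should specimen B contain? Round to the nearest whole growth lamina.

Specimen A: adjusted count: 2734 − 11 = 2723 growth laminae.
A: 401.0 mm over 2723 years gives 401.0 / 2723 ≈ 0.147 mm per year.
B spans 236.7 / 0.147 = 1610.20 years ≈ 1610 growth laminae.

1610 growth laminae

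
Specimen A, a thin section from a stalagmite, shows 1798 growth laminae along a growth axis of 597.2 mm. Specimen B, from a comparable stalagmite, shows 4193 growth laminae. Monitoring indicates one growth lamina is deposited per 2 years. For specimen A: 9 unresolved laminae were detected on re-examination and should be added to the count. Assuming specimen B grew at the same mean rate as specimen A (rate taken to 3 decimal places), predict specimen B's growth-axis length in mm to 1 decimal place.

1383.7 mm

Specimen A: after corrections the count is 1798 + 9 = 1807 growth laminae.
Specimen A: at 2 years per growth lamina, 1807 × 2 = 3614 years.
A: Extension rate ≈ 597.2 / 3614 = 0.165 mm/yr.
Specimen B: at 2 years per growth lamina, 4193 × 2 = 8386 years. B's length ≈ 0.165 × 8386 = 1383.7 mm.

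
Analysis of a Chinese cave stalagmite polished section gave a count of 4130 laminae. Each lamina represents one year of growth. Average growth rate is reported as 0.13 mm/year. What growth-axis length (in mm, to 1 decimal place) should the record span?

4130 years of growth are recorded.
Length ≈ 0.13 × 4130 = 536.9 mm.

536.9 mm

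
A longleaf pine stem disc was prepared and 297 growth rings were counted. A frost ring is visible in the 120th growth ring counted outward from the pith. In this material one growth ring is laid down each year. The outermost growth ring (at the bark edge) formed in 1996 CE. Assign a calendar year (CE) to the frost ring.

297 − 120 = 177 growth rings lie beyond the frost ring toward the bark edge.
The growth ring at the bark edge is 1996 CE, so the frost ring dates to 1996 − 177 = 1819 CE.

1819 CE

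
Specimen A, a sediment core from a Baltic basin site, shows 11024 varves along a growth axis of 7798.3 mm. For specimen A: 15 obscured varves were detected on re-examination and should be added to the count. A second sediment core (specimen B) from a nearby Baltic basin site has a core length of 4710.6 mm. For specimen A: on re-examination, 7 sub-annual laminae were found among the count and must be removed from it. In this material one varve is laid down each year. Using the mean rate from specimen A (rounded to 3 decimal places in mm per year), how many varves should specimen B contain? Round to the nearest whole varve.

6663 varves

Specimen A: after corrections the count is 11024 − 7 + 15 = 11032 varves.
A: 7798.3 mm over 11032 years gives 7798.3 / 11032 ≈ 0.707 mm per year.
Specimen B: 4710.6 mm / 0.707 mm per year = 6662.80 years ≈ 6663 varves.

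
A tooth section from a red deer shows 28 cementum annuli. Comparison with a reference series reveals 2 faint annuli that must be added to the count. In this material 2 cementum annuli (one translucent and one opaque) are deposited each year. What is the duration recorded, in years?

Adjusted count: 28 + 2 = 30 cementum annuli.
With 2 cementum annuli per year, 30 / 2 = 15 years.

15 years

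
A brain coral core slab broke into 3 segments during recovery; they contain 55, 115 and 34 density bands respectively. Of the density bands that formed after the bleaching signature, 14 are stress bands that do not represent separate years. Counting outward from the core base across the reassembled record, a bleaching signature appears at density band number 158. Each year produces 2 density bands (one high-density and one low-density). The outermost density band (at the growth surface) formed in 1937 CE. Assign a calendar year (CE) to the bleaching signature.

1921 CE

Total density bands = 55 + 115 + 34 = 204.
Between density band 158 and the growth surface there are 204 − 158 = 46 density bands.
Excluding 14 false density bands: 46 − 14 = 32.
32 density bands at 2 per year is 32 / 2 = 16 years.
The density band at the growth surface is 1937 CE, so the bleaching signature dates to 1937 − 16 = 1921 CE.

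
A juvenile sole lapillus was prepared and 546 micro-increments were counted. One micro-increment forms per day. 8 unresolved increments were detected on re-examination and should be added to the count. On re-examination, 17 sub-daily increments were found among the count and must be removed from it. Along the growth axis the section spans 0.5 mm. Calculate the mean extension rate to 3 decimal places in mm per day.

0.001 mm per day

True micro-increment count = 546 − 17 + 8 = 537.
0.5 mm over 537 days gives 0.5 / 537 ≈ 0.001 mm per day.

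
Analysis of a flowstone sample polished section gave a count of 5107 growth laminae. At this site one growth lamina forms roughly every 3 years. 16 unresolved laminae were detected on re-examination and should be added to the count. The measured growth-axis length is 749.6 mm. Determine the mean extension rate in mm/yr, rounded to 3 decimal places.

0.049 mm/yr

After corrections the count is 5107 + 16 = 5123 growth laminae.
5123 growth laminae at 3 years each span 5123 × 3 = 15369 years.
Mean rate = 749.6 mm / 15369 years ≈ 0.049 mm/yr.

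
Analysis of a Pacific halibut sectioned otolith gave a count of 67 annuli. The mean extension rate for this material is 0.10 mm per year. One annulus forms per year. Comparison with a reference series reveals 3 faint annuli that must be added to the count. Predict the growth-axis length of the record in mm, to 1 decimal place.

7.0 mm

True annulus count = 67 + 3 = 70.
Length ≈ 0.10 × 70 = 7.0 mm.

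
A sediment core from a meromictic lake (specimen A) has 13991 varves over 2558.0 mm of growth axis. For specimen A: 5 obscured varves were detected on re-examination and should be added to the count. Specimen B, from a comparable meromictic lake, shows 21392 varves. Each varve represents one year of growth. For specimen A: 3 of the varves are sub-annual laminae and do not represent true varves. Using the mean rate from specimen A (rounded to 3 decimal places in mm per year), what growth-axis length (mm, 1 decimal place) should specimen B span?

3914.7 mm

Specimen A: after corrections the count is 13991 − 3 + 5 = 13993 varves.
A: Extension rate ≈ 2558.0 / 13993 = 0.183 mm/yr.
Length of B = 0.183 × 21392 = 3914.7 mm.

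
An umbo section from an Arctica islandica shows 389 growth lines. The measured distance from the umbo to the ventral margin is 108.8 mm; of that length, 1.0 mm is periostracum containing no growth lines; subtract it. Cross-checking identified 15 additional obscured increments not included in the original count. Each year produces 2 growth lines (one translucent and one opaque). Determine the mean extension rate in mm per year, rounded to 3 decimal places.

Adjusted count: 389 + 15 = 404 growth lines.
404 growth lines at 2 per year is 404 / 2 = 202 years.
The growth record spans 108.8 − 1.0 = 107.8 mm.
Mean rate = 107.8 mm / 202 years ≈ 0.534 mm per year.

0.534 mm per year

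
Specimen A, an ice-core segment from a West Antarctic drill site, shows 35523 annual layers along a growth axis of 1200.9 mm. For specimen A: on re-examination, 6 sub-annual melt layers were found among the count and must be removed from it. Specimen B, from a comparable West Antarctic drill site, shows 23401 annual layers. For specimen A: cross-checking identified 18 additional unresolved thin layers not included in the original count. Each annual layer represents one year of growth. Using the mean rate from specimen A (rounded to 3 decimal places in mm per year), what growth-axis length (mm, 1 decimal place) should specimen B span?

795.6 mm

Specimen A: true annual layer count = 35523 − 6 + 18 = 35535.
A: 1200.9 mm over 35535 years gives 1200.9 / 35535 ≈ 0.034 mm per year.
Length of B = 0.034 × 23401 = 795.6 mm.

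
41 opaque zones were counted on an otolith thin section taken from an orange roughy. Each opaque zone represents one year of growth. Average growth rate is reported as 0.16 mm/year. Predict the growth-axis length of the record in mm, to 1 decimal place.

41 years of growth are recorded.
41 years at 0.16 mm/year gives 0.16 × 41 = 6.6 mm.

6.6 mm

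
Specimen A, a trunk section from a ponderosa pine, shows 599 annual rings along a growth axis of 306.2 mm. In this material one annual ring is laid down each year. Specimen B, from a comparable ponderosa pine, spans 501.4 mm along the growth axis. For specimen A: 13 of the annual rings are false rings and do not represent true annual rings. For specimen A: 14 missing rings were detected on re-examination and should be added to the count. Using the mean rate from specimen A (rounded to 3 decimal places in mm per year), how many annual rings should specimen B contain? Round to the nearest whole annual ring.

983 annual rings

Specimen A: after corrections the count is 599 − 13 + 14 = 600 annual rings.
A: Mean rate = 306.2 mm / 600 years ≈ 0.510 mm/yr.
For B, 501.4 / 0.510 = 983.14 years ≈ 983 annual rings.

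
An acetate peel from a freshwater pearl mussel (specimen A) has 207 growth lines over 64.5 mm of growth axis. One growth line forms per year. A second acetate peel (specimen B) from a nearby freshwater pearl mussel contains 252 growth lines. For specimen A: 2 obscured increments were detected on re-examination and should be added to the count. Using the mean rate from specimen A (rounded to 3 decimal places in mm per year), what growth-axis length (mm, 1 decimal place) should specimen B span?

77.9 mm

Specimen A: correcting the raw count gives 207 + 2 = 209 true growth lines.
A: Mean rate = 64.5 mm / 209 years ≈ 0.309 mm/year.
Length of B = 0.309 × 252 = 77.9 mm.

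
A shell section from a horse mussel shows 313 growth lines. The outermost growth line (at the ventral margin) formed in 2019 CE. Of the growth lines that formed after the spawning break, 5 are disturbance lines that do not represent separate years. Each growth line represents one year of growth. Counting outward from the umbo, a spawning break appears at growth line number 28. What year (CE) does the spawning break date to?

The spawning break sits at growth line 28 from the umbo, so 313 − 28 = 285 growth lines formed after it.
Excluding 5 false growth lines: 285 − 5 = 280.
2019 − 280 = 1739 CE.

1739 CE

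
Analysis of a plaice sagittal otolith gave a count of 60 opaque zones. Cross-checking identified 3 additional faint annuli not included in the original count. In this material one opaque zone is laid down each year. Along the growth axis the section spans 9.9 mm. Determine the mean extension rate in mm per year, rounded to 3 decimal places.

0.157 mm per year

After corrections the count is 60 + 3 = 63 opaque zones.
Mean rate = 9.9 mm / 63 years ≈ 0.157 mm per year.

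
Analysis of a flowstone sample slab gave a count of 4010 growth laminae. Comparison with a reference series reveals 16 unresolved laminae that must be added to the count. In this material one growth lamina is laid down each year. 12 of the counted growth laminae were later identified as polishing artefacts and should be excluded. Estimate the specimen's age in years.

4014 years

True growth lamina count = 4010 − 12 + 16 = 4014.
One growth lamina per year makes the duration 4014 years.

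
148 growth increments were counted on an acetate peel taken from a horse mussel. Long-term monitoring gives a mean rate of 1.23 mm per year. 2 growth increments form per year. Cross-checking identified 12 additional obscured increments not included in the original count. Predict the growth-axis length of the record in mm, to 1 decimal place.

98.4 mm

Adjusted count: 148 + 12 = 160 growth increments.
Dividing by 2 growth increments per year: 160 / 2 = 80 years.
Length ≈ 1.23 × 80 = 98.4 mm.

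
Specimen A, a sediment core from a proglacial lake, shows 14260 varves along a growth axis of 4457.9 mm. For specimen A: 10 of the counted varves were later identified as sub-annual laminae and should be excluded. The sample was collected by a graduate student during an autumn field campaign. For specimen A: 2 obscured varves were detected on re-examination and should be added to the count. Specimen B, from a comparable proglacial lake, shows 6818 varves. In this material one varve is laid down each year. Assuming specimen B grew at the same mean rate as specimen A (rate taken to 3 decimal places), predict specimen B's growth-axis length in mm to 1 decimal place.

Specimen A: after corrections the count is 14260 − 10 + 2 = 14252 varves.
A: Mean rate = 4457.9 mm / 14252 years ≈ 0.313 mm/year.
Length of B = 0.313 × 6818 = 2134.0 mm.

2134.0 mm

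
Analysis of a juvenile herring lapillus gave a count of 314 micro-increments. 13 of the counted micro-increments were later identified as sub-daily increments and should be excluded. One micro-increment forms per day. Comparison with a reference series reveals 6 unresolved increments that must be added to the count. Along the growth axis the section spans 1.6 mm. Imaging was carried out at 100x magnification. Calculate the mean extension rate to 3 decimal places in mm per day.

Correcting the raw count gives 314 − 13 + 6 = 307 true micro-increments.
1.6 mm over 307 days gives 1.6 / 307 ≈ 0.005 mm per day.

0.005 mm per day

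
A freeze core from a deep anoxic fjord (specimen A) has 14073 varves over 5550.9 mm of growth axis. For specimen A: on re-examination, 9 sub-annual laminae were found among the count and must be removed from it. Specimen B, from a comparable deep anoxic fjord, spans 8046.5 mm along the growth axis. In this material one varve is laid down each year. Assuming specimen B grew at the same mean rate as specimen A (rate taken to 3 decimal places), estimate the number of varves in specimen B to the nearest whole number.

Specimen A: correcting the raw count gives 14073 − 9 = 14064 true varves.
A: 5550.9 mm over 14064 years gives 5550.9 / 14064 ≈ 0.395 mm per year.
B spans 8046.5 / 0.395 = 20370.89 years ≈ 20371 varves.

20371 varves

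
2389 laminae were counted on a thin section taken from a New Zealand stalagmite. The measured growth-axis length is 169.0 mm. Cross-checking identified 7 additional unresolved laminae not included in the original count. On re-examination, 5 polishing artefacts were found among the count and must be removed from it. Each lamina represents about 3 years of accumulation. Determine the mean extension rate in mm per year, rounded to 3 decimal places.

0.024 mm per year

After corrections the count is 2389 − 5 + 7 = 2391 laminae.
At 3 years per lamina, 2391 × 3 = 7173 years.
Extension rate ≈ 169.0 / 7173 = 0.024 mm per year.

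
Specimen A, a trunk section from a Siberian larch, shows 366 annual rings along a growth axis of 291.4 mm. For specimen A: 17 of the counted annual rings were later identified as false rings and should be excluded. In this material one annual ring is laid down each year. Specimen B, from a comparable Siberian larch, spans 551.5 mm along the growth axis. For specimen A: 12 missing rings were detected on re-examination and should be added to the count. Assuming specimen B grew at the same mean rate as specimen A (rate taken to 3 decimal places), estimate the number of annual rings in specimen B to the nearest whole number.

683 annual rings

Specimen A: correcting the raw count gives 366 − 17 + 12 = 361 true annual rings.
A: 291.4 mm over 361 years gives 291.4 / 361 ≈ 0.807 mm per year.
For B, 551.5 / 0.807 = 683.40 years ≈ 683 annual rings.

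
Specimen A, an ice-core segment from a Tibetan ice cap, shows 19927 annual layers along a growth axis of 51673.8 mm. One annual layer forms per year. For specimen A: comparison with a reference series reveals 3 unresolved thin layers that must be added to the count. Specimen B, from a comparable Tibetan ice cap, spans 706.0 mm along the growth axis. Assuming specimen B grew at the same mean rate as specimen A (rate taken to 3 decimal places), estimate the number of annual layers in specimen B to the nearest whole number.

272 annual layers

Specimen A: after corrections the count is 19927 + 3 = 19930 annual layers.
A: Extension rate ≈ 51673.8 / 19930 = 2.593 mm/yr.
B spans 706.0 / 2.593 = 272.27 years ≈ 272 annual layers.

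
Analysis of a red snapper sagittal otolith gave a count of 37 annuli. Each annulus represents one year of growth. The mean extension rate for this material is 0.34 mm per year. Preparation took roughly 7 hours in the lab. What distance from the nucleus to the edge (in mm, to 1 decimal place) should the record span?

The record spans 37 years at 0.34 mm per year.
Predicted length = 0.34 mm/year × 37 years = 12.6 mm.

12.6 mm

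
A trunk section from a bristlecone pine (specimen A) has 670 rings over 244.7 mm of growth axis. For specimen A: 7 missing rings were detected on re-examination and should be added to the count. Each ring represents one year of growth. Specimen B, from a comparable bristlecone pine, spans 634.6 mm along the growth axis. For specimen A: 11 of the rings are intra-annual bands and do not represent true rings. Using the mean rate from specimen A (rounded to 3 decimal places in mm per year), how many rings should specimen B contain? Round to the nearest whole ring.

Specimen A: after corrections the count is 670 − 11 + 7 = 666 rings.
A: Mean rate = 244.7 mm / 666 years ≈ 0.367 mm/year.
Specimen B: 634.6 mm / 0.367 mm per year = 1729.16 years ≈ 1729 rings.

1729 rings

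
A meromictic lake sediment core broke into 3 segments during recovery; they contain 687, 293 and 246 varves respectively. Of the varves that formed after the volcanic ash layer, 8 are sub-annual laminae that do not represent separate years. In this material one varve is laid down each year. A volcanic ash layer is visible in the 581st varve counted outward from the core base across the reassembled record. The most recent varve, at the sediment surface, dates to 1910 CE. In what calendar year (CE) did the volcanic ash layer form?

Total varves = 687 + 293 + 246 = 1226.
1226 − 581 = 645 varves lie beyond the volcanic ash layer toward the sediment surface.
645 − 8 false = 637 true varves after the volcanic ash layer.
The varve at the sediment surface is 1910 CE, so the volcanic ash layer dates to 1910 − 637 = 1273 CE.

1273 CE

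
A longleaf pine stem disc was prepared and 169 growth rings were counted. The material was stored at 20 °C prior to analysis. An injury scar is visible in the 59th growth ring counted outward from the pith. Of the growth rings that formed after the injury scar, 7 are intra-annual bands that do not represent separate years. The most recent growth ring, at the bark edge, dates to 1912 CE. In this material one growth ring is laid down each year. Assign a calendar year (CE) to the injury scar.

1809 CE

The injury scar sits at growth ring 59 from the pith, so 169 − 59 = 110 growth rings formed after it.
110 − 7 false = 103 true growth rings after the injury scar.
Counting back 103 years from 1912 CE places the injury scar in 1912 − 103 = 1809 CE.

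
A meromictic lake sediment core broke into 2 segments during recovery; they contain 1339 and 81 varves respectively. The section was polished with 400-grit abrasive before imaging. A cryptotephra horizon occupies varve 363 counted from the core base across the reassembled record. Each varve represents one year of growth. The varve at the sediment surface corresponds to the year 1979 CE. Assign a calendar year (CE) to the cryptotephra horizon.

922 CE

Total varves = 1339 + 81 = 1420.
The cryptotephra horizon sits at varve 363 from the core base, so 1420 − 363 = 1057 varves formed after it.
1979 − 1057 = 922 CE.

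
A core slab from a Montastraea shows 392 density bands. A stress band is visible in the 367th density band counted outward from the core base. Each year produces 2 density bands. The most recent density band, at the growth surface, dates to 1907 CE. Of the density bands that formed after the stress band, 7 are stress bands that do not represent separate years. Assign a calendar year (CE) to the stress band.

392 − 367 = 25 density bands lie beyond the stress band toward the growth surface.
Excluding 7 false density bands: 25 − 7 = 18.
With 2 density bands per year, 18 / 2 = 9 years.
The density band at the growth surface is 1907 CE, so the stress band dates to 1907 − 9 = 1898 CE.

1898 CE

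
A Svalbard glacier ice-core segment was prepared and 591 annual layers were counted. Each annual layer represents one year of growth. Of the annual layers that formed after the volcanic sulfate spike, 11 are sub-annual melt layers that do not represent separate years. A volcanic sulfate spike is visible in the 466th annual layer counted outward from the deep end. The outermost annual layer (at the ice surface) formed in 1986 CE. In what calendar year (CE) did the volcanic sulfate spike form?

1872 CE

Between annual layer 466 and the ice surface there are 591 − 466 = 125 annual layers.
Excluding 11 false annual layers: 125 − 11 = 114.
1986 − 114 = 1872 CE.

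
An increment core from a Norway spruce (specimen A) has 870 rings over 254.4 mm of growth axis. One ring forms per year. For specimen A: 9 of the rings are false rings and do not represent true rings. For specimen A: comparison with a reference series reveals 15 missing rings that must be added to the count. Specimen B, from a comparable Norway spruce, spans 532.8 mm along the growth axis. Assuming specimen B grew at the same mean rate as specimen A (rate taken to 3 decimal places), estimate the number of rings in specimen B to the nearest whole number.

1837 rings

Specimen A: correcting the raw count gives 870 − 9 + 15 = 876 true rings.
A: 254.4 mm over 876 years gives 254.4 / 876 ≈ 0.290 mm per year.
B spans 532.8 / 0.290 = 1837.24 years ≈ 1837 rings.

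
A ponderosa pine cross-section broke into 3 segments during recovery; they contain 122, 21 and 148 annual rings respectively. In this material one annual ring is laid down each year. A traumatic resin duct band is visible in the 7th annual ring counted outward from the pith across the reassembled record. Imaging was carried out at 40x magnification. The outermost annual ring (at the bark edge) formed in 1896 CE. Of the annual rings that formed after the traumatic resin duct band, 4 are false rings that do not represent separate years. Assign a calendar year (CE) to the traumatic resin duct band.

Total annual rings = 122 + 21 + 148 = 291.
The traumatic resin duct band sits at annual ring 7 from the pith, so 291 − 7 = 284 annual rings formed after it.
Excluding 4 false annual rings: 284 − 4 = 280.
The annual ring at the bark edge is 1896 CE, so the traumatic resin duct band dates to 1896 − 280 = 1616 CE.

1616 CE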